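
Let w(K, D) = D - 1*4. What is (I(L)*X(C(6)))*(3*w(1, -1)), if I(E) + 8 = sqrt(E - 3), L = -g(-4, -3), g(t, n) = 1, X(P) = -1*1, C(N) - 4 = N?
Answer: -120 + 30*I ≈ -120.0 + 30.0*I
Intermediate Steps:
C(N) = 4 + N
X(P) = -1
w(K, D) = -4 + D (w(K, D) = D - 4 = -4 + D)
L = -1 (L = -1*1 = -1)
I(E) = -8 + sqrt(-3 + E) (I(E) = -8 + sqrt(E - 3) = -8 + sqrt(-3 + E))
(I(L)*X(C(6)))*(3*w(1, -1)) = ((-8 + sqrt(-3 - 1))*(-1))*(3*(-4 - 1)) = ((-8 + sqrt(-4))*(-1))*(3*(-5)) = ((-8 + 2*I)*(-1))*(-15) = (8 - 2*I)*(-15) = -120 + 30*I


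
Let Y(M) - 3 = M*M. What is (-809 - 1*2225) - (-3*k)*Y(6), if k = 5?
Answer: -2449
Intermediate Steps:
Y(M) = 3 + M² (Y(M) = 3 + M*M = 3 + M²)
(-809 - 1*2225) - (-3*k)*Y(6) = (-809 - 1*2225) - (-3*5)*(3 + 6²) = (-809 - 2225) - (-15)*(3 + 36) = -3034 - (-15)*39 = -3034 - 1*(-585) = -3034 + 585 = -2449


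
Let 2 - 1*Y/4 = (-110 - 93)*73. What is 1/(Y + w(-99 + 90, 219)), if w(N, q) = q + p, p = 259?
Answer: 1/59762 ≈ 1.6733e-5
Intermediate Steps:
w(N, q) = 259 + q (w(N, q) = q + 259 = 259 + q)
Y = 59284 (Y = 8 - 4*(-110 - 93)*73 = 8 - (-812)*73 = 8 - 4*(-14819) = 8 + 59276 = 59284)
1/(Y + w(-99 + 90, 219)) = 1/(59284 + (259 + 219)) = 1/(59284 + 478) = 1/59762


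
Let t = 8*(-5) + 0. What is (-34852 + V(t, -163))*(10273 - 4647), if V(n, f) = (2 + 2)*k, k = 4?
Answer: -195987336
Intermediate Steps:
t = -40 (t = -40 + 0 = -40)
V(n, f) = 16 (V(n, f) = (2 + 2)*4 = 4*4 = 16)
(-34852 + V(t, -163))*(10273 - 4647) = (-34852 + 16)*(10273 - 4647) = -34836*5626 = -195987336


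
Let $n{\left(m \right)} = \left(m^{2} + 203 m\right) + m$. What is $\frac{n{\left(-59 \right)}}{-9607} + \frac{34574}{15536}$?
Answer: $\frac{232531449}{74627176} \approx 3.1159$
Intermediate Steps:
$n{\left(m \right)} = m^{2} + 204 m$
$\frac{n{\left(-59 \right)}}{-9607} + \frac{34574}{15536} = \frac{\left(-59\right) \left(204 - 59\right)}{-9607} + \frac{34574}{15536} = \left(-59\right) 145 \left(- \frac{1}{9607}\right) + 34574 \cdot \frac{1}{15536} = \left(-8555\right) \left(- \frac{1}{9607}\right) + \frac{17287}{7768} = \frac{8555}{9607} + \frac{17287}{7768} = \frac{232531449}{74627176}$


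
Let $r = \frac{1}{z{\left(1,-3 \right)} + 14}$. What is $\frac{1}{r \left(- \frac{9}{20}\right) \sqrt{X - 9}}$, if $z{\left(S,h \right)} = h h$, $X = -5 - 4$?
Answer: $\frac{230 i \sqrt{2}}{27} \approx 12.047 i$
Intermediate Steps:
$X = -9$ ($X = -5 - 4 = -9$)
$z{\left(S,h \right)} = h^{2}$
$r = \frac{1}{23}$ ($r = \frac{1}{\left(-3\right)^{2} + 14} = \frac{1}{9 + 14} = \frac{1}{23} \approx 0.043478$)
$\frac{1}{r \left(- \frac{9}{20}\right) \sqrt{X - 9}} = \frac{1}{\frac{\left(-9\right) \frac{1}{20}}{23} \sqrt{-9 - 9}} = \frac{1}{\frac{\left(-9\right) \frac{1}{20}}{23} \sqrt{-18}} = \frac{1}{\frac{1}{23} \left(- \frac{9}{20}\right) 3 i \sqrt{2}} = \frac{1}{\left(- \frac{9}{460}\right) 3 i \sqrt{2}} = \frac{1}{\left(- \frac{27}{460}\right) i \sqrt{2}} = \frac{230 i \sqrt{2}}{27}$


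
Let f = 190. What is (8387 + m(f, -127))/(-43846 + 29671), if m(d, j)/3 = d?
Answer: -8957/14175 ≈ -0.63189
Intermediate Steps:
m(d, j) = 3*d
(8387 + m(f, -127))/(-43846 + 29671) = (8387 + 3*190)/(-43846 + 29671) = (8387 + 570)/(-14175) = 8957*(-1/14175) = -8957/14175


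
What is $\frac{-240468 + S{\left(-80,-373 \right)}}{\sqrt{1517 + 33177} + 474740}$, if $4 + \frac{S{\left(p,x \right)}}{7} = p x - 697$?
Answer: $- \frac{8662818150}{112689016453} + \frac{36495 \sqrt{34694}}{225378032906} \approx -0.076844$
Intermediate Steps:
$S{\left(p,x \right)} = -4907 + 7 p x$ ($S{\left(p,x \right)} = -28 + 7 \left(p x - 697\right) = -28 + 7 \left(-697 + p x\right) = -28 + \left(-4879 + 7 p x\right) = -4907 + 7 p x$)
$\frac{-240468 + S{\left(-80,-373 \right)}}{\sqrt{1517 + 33177} + 474740} = \frac{-240468 - \left(4907 + 560 \left(-373\right)\right)}{\sqrt{1517 + 33177} + 474740} = \frac{-240468 + \left(-4907 + 208880\right)}{\sqrt{34694} + 474740} = \frac{-240468 + 203973}{474740 + \sqrt{34694}} = - \frac{36495}{474740 + \sqrt{34694}}$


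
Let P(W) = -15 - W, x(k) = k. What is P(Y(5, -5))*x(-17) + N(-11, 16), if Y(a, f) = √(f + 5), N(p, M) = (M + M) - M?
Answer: 271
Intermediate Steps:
N(p, M) = M (N(p, M) = 2*M - M = M)
Y(a, f) = √(5 + f)
P(Y(5, -5))*x(-17) + N(-11, 16) = (-15 - √(5 - 5))*(-17) + 16 = (-15 - √0)*(-17) + 16 = (-15 - 1*0)*(-17) + 16 = (-15 + 0)*(-17) + 16 = -15*(-17) + 16 = 255 + 16 = 271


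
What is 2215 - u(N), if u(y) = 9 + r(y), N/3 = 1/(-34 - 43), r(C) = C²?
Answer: 13079365/5929 ≈ 2206.0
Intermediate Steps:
N = -3/77 (N = 3/(-34 - 43) = 3/(-77) = 3*(-1/77) = -3/77 ≈ -0.038961)
u(y) = 9 + y²
2215 - u(N) = 2215 - (9 + (-3/77)²) = 2215 - (9 + 9/5929) = 2215 - 1*53370/5929 = 2215 - 53370/5929 = 13079365/5929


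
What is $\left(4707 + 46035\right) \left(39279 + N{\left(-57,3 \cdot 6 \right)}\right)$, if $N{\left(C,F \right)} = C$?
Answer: $1990202724$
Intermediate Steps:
$\left(4707 + 46035\right) \left(39279 + N{\left(-57,3 \cdot 6 \right)}\right) = \left(4707 + 46035\right) \left(39279 - 57\right) = 50742 \cdot 39222 = 1990202724$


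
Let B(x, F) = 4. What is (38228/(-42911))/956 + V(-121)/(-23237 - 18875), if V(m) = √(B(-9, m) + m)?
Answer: -9557/10255729 - 3*I*√13/42112 ≈ -0.00093187 - 0.00025685*I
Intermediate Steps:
V(m) = √(4 + m)
(38228/(-42911))/956 + V(-121)/(-23237 - 18875) = (38228/(-42911))/956 + √(4 - 121)/(-23237 - 18875) = (38228*(-1/42911))*(1/956) + √(-117)/(-42112) = -38228/42911*1/956 + (3*I*√13)*(-1/42112) = -9557/10255729 - 3*I*√13/42112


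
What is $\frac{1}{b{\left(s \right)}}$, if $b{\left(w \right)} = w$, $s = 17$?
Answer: $\frac{1}{17} \approx 0.058824$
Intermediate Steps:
$\frac{1}{b{\left(s \right)}} = \frac{1}{17}$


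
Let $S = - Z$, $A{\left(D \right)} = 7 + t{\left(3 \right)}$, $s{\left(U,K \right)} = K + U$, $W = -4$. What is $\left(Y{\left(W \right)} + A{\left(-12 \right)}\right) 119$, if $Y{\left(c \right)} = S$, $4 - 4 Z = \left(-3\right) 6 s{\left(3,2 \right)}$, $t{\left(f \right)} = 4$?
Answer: $- \frac{2975}{2} \approx -1487.5$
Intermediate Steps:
$Z = \frac{47}{2}$ ($Z = 1 - \frac{\left(-3\right) 6 \left(2 + 3\right)}{4} = 1 - \frac{\left(-18\right) 5}{4} = 1 - - \frac{45}{2} = 1 + \frac{45}{2} = \frac{47}{2} \approx 23.5$)
$A{\left(D \right)} = 11$ ($A{\left(D \right)} = 7 + 4 = 11$)
$S = - \frac{47}{2}$ ($S = \left(-1\right) \frac{47}{2} = - \frac{47}{2} \approx -23.5$)
$Y{\left(c \right)} = - \frac{47}{2}$
$\left(Y{\left(W \right)} + A{\left(-12 \right)}\right) 119 = \left(- \frac{47}{2} + 11\right) 119 = \left(- \frac{25}{2}\right) 119 = - \frac{2975}{2}$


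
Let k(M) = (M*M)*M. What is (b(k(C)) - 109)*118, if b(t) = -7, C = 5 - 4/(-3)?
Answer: -13688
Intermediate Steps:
C = 19/3 (C = 5 - 4*(-1)/3 = 5 - 4*(-1/3) = 5 + 4/3 = 19/3 ≈ 6.3333)
k(M) = M**3 (k(M) = M**2*M = M**3)
(b(k(C)) - 109)*118 = (-7 - 109)*118 = -116*118 = -13688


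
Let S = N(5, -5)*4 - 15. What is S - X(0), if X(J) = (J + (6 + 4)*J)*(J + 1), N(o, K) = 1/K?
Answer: -79/5 ≈ -15.800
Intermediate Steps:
S = -79/5 (S = 4/(-5) - 15 = -⅕*4 - 15 = -⅘ - 15 = -79/5 ≈ -15.800)
X(J) = 11*J*(1 + J) (X(J) = (J + 10*J)*(1 + J) = (11*J)*(1 + J) = 11*J*(1 + J))
S - X(0) = -79/5 - 11*0*(1 + 0) = -79/5 - 11*0 = -79/5 - 1*0 = -79/5 + 0 = -79/5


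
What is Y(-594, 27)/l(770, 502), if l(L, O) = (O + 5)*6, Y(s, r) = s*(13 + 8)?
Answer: -693/169 ≈ -4.1006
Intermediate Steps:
Y(s, r) = 21*s (Y(s, r) = s*21 = 21*s)
l(L, O) = 30 + 6*O (l(L, O) = (5 + O)*6 = 30 + 6*O)
Y(-594, 27)/l(770, 502) = (21*(-594))/(30 + 6*502) = -12474/(30 + 3012) = -12474/3042 = -12474*1/3042 = -693/169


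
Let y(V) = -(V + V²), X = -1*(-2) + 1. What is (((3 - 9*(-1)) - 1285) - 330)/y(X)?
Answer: 1603/12 ≈ 133.58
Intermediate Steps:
X = 3 (X = 2 + 1 = 3)
y(V) = -V - V²
(((3 - 9*(-1)) - 1285) - 330)/y(X) = (((3 - 9*(-1)) - 1285) - 330)/((-1*3*(1 + 3))) = (((3 + 9) - 1285) - 330)/((-1*3*4)) = ((12 - 1285) - 330)/(-12) = (-1273 - 330)*(-1/12) = -1603*(-1/12) = 1603/12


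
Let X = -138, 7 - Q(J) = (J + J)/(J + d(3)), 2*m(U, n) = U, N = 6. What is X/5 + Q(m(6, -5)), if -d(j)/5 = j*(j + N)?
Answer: -2261/110 ≈ -20.555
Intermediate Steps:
m(U, n) = U/2
d(j) = -5*j*(6 + j) (d(j) = -5*j*(j + 6) = -5*j*(6 + j))
Q(J) = 7 - 2*J/(-135 + J) (Q(J) = 7 - (J + J)/(J - 5*3*(6 + 3)) = 7 - 2*J/(J - 5*3*9) = 7 - 2*J/(J - 135) = 7 - 2*J/(-135 + J))
X/5 + Q(m(6, -5)) = -138/5 + 5*(-189 + (½)*6)/(-135 + (½)*6) = -138*⅕ + 5*(-189 + 3)/(-135 + 3) = -138/5 + 5*(-186)/(-132) = -138/5 + 5*(-1/132)*(-186) = -138/5 + 155/22 = -2261/110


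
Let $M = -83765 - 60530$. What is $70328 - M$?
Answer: $214623$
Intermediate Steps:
$M = -144295$ ($M = -83765 - 60530 = -144295$)
$70328 - M = 70328 - -144295 = 70328 + 144295 = 214623$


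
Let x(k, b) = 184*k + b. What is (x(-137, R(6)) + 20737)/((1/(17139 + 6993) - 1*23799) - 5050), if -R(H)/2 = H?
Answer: 108183756/696184067 ≈ 0.15540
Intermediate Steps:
R(H) = -2*H
x(k, b) = b + 184*k
(x(-137, R(6)) + 20737)/((1/(17139 + 6993) - 1*23799) - 5050) = ((-2*6 + 184*(-137)) + 20737)/((1/(17139 + 6993) - 1*23799) - 5050) = ((-12 - 25208) + 20737)/((1/24132 - 23799) - 5050) = (-25220 + 20737)/((1/24132 - 23799) - 5050) = -4483/(-574317467/24132 - 5050) = -4483/(-696184067/24132) = -4483*(-24132/696184067) = 108183756/696184067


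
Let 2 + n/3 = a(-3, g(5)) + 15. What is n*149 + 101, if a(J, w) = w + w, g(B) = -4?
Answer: 2336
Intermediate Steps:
a(J, w) = 2*w
n = 15 (n = -6 + 3*(2*(-4) + 15) = -6 + 3*(-8 + 15) = -6 + 3*7 = -6 + 21 = 15)
n*149 + 101 = 15*149 + 101 = 2235 + 101 = 2336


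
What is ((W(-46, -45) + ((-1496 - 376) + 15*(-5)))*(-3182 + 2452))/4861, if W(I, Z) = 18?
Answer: 1408170/4861 ≈ 289.69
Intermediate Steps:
((W(-46, -45) + ((-1496 - 376) + 15*(-5)))*(-3182 + 2452))/4861 = ((18 + ((-1496 - 376) + 15*(-5)))*(-3182 + 2452))/4861 = ((18 + (-1872 - 75))*(-730))*(1/4861) = ((18 - 1947)*(-730))*(1/4861) = -1929*(-730)*(1/4861) = 1408170*(1/4861) = 1408170/4861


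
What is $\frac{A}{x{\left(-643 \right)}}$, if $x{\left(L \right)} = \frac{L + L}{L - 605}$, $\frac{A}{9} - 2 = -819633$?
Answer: $- \frac{4603047696}{643} \approx -7.1587 \cdot 10^{6}$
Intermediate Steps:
$A = -7376679$ ($A = 18 + 9 \left(-819633\right) = 18 - 7376697 = -7376679$)
$x{\left(L \right)} = \frac{2 L}{-605 + L}$
$\frac{A}{x{\left(-643 \right)}} = - \frac{7376679}{2 \left(-643\right) \frac{1}{-605 - 643}} = - \frac{7376679}{2 \left(-643\right) \frac{1}{-1248}} = - \frac{7376679}{2 \left(-643\right) \left(- \frac{1}{1248}\right)} = - \frac{7376679}{\frac{643}{624}} = \left(-7376679\right) \frac{624}{643} = - \frac{4603047696}{643}$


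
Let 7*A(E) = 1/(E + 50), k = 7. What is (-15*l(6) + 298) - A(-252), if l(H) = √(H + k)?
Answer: 421373/1414 - 15*√13 ≈ 243.92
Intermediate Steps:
l(H) = √(7 + H) (l(H) = √(H + 7) = √(7 + H))
A(E) = 1/(7*(50 + E)) (A(E) = 1/(7*(E + 50)) = 1/(7*(50 + E)))
(-15*l(6) + 298) - A(-252) = (-15*√(7 + 6) + 298) - 1/(7*(50 - 252)) = (-15*√13 + 298) - 1/(7*(-202)) = (298 - 15*√13) - (-1)/(7*202) = (298 - 15*√13) - 1*(-1/1414) = (298 - 15*√13) + 1/1414 = 421373/1414 - 15*√13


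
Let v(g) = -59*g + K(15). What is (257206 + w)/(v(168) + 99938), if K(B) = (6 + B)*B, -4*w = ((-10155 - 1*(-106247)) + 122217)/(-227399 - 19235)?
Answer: 253743196725/89124648776 ≈ 2.8471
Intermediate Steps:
w = 218309/986536 (w = -((-10155 - 1*(-106247)) + 122217)/(4*(-227399 - 19235)) = -((-10155 + 106247) + 122217)/(4*(-246634)) = -(96092 + 122217)*(-1)/(4*246634) = -218309*(-1)/(4*246634) = -1/4*(-218309/246634) = 218309/986536 ≈ 0.22129)
K(B) = B*(6 + B)
v(g) = 315 - 59*g (v(g) = -59*g + 15*(6 + 15) = -59*g + 15*21 = -59*g + 315 = 315 - 59*g)
(257206 + w)/(v(168) + 99938) = (257206 + 218309/986536)/((315 - 59*168) + 99938) = 253743196725/(986536*((315 - 9912) + 99938)) = 253743196725/(986536*(-9597 + 99938)) = (253743196725/986536)/90341 = (253743196725/986536)*(1/90341) = 253743196725/89124648776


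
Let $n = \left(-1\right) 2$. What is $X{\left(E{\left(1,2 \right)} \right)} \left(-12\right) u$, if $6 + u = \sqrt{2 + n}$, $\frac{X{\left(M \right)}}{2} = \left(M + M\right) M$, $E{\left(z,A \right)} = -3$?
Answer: $2592$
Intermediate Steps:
$n = -2$
$X{\left(M \right)} = 4 M^{2}$ ($X{\left(M \right)} = 2 \left(M + M\right) M = 2 \cdot 2 M M = 2 \cdot 2 M^{2} = 4 M^{2}$)
$u = -6$ ($u = -6 + \sqrt{2 - 2} = -6 + \sqrt{0} = -6 + 0 = -6$)
$X{\left(E{\left(1,2 \right)} \right)} \left(-12\right) u = 4 \left(-3\right)^{2} \left(-12\right) \left(-6\right) = 4 \cdot 9 \left(-12\right) \left(-6\right) = 36 \left(-12\right) \left(-6\right) = \left(-432\right) \left(-6\right) = 2592$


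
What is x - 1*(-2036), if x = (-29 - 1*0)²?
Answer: 2877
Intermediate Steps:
x = 841 (x = (-29 + 0)² = (-29)² = 841)
x - 1*(-2036) = 841 - 1*(-2036) = 841 + 2036 = 2877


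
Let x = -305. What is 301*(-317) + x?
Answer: -95722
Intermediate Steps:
301*(-317) + x = 301*(-317) - 305 = -95417 - 305 = -95722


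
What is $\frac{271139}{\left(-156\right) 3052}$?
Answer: $- \frac{271139}{476112} \approx -0.56949$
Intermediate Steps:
$\frac{271139}{\left(-156\right) 3052} = \frac{271139}{-476112} = 271139 \left(- \frac{1}{476112}\right) = - \frac{271139}{476112}$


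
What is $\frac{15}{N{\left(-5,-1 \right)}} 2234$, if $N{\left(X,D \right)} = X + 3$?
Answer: $-16755$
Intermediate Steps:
$N{\left(X,D \right)} = 3 + X$
$\frac{15}{N{\left(-5,-1 \right)}} 2234 = \frac{15}{3 - 5} \cdot 2234 = \frac{15}{-2} \cdot 2234 = 15 \left(- \frac{1}{2}\right) 2234 = \left(- \frac{15}{2}\right) 2234 = -16755$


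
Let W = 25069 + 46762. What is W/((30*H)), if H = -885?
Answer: -71831/26550 ≈ -2.7055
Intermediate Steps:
W = 71831
W/((30*H)) = 71831/((30*(-885))) = 71831/(-26550) = 71831*(-1/26550) = -71831/26550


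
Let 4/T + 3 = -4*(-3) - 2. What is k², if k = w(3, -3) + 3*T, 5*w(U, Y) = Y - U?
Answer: 324/1225 ≈ 0.26449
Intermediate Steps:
w(U, Y) = -U/5 + Y/5 (w(U, Y) = (Y - U)/5 = -U/5 + Y/5)
T = 4/7 (T = 4/(-3 + (-4*(-3) - 2)) = 4/(-3 + (12 - 2)) = 4/(-3 + 10) = 4/7 ≈ 0.57143)
k = 18/35 (k = (-⅕*3 + (⅕)*(-3)) + 3*(4/7) = (-⅗ - ⅗) + 12/7 = -6/5 + 12/7 = 18/35 ≈ 0.51429)
k² = (18/35)² = 324/1225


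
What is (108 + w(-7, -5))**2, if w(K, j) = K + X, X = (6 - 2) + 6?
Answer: 12321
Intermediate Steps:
X = 10 (X = 4 + 6 = 10)
w(K, j) = 10 + K (w(K, j) = K + 10 = 10 + K)
(108 + w(-7, -5))**2 = (108 + (10 - 7))**2 = (108 + 3)**2 = 111**2 = 12321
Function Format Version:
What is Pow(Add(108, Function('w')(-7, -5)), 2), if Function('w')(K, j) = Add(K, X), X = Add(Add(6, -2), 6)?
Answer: 12321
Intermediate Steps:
X = 10 (X = Add(4, 6) = 10)
Function('w')(K, j) = Add(10, K) (Function('w')(K, j) = Add(K, 10) = Add(10, K))
Pow(Add(108, Function('w')(-7, -5)), 2) = Pow(Add(108, Add(10, -7)), 2) = Pow(Add(108, 3), 2) = Pow(111, 2) = 12321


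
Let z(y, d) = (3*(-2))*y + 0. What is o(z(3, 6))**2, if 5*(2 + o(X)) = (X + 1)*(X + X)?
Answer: 362404/25 ≈ 14496.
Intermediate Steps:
z(y, d) = -6*y (z(y, d) = -6*y + 0 = -6*y)
o(X) = -2 + 2*X*(1 + X)/5 (o(X) = -2 + ((X + 1)*(X + X))/5 = -2 + ((1 + X)*(2*X))/5 = -2 + (2*X*(1 + X))/5 = -2 + 2*X*(1 + X)/5)
o(z(3, 6))**2 = (-2 + 2*(-6*3)/5 + 2*(-6*3)**2/5)**2 = (-2 + (2/5)*(-18) + (2/5)*(-18)**2)**2 = (-2 - 36/5 + (2/5)*324)**2 = (-2 - 36/5 + 648/5)**2 = (602/5)**2 = 362404/25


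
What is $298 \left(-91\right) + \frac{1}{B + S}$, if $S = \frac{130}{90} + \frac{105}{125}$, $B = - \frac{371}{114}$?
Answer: $- \frac{224898124}{8293} \approx -27119.0$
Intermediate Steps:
$B = - \frac{371}{114}$ ($B = \left(-371\right) \frac{1}{114} = - \frac{371}{114} \approx -3.2544$)
$S = \frac{514}{225}$ ($S = 130 \cdot \frac{1}{90} + 105 \cdot \frac{1}{125} = \frac{13}{9} + \frac{21}{25} = \frac{514}{225} \approx 2.2844$)
$298 \left(-91\right) + \frac{1}{B + S} = 298 \left(-91\right) + \frac{1}{- \frac{371}{114} + \frac{514}{225}} = -27118 + \frac{1}{- \frac{8293}{8550}} = -27118 - \frac{8550}{8293} = - \frac{224898124}{8293}$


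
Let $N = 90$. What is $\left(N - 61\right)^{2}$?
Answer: $841$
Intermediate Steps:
$\left(N - 61\right)^{2} = \left(90 - 61\right)^{2} = 29^{2} = 841$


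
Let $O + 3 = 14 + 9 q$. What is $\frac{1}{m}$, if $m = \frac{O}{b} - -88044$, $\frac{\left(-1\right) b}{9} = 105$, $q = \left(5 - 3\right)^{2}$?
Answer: $\frac{945}{83201533} \approx 1.1358 \cdot 10^{-5}$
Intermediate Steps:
$q = 4$ ($q = 2^{2} = 4$)
$b = -945$ ($b = \left(-9\right) 105 = -945$)
$O = 47$ ($O = -3 + \left(14 + 9 \cdot 4\right) = -3 + \left(14 + 36\right) = -3 + 50 = 47$)
$m = \frac{83201533}{945}$ ($m = \frac{47}{-945} - -88044 = 47 \left(- \frac{1}{945}\right) + 88044 = - \frac{47}{945} + 88044 = \frac{83201533}{945} \approx 88044.0$)
$\frac{1}{m} = \frac{1}{\frac{83201533}{945}} = \frac{945}{83201533}$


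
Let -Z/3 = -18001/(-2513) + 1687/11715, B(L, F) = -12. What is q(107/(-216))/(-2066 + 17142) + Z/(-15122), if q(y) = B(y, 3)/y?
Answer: 91457717200079/29922831017351195 ≈ 0.0030565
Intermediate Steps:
Z = -215121146/9813265 (Z = -3*(-18001/(-2513) + 1687/11715) = -3*(-18001*(-1/2513) + 1687*(1/11715)) = -3*(18001/2513 + 1687/11715) = -3*215121146/29439795 = -215121146/9813265 ≈ -21.921)
q(y) = -12/y
q(107/(-216))/(-2066 + 17142) + Z/(-15122) = (-12/(107/(-216)))/(-2066 + 17142) - 215121146/9813265/(-15122) = -12/(107*(-1/216))/15076 - 215121146/9813265*(-1/15122) = -12/(-107/216)*(1/15076) + 107560573/74198096665 = -12*(-216/107)*(1/15076) + 107560573/74198096665 = (2592/107)*(1/15076) + 107560573/74198096665 = 648/403283 + 107560573/74198096665 = 91457717200079/29922831017351195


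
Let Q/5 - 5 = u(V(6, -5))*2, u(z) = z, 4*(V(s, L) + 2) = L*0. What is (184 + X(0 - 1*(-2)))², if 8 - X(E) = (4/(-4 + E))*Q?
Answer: 40804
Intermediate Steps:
V(s, L) = -2 (V(s, L) = -2 + (L*0)/4 = -2 + (¼)*0 = -2 + 0 = -2)
Q = 5 (Q = 25 + 5*(-2*2) = 25 + 5*(-4) = 25 - 20 = 5)
X(E) = 8 - 20/(-4 + E) (X(E) = 8 - 4/(-4 + E)*5 = 8 - 20/(-4 + E))
(184 + X(0 - 1*(-2)))² = (184 + 4*(-13 + 2*(0 - 1*(-2)))/(-4 + (0 - 1*(-2))))² = (184 + 4*(-13 + 2*(0 + 2))/(-4 + (0 + 2)))² = (184 + 4*(-13 + 2*2)/(-4 + 2))² = (184 + 4*(-13 + 4)/(-2))² = (184 + 4*(-½)*(-9))² = (184 + 18)² = 202² = 40804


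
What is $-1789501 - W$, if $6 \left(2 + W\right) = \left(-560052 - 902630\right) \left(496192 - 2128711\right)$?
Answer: $-397977815492$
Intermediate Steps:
$W = 397976025991$ ($W = -2 + \frac{\left(-560052 - 902630\right) \left(496192 - 2128711\right)}{6} = -2 + \frac{\left(-1462682\right) \left(-1632519\right)}{6} = -2 + \frac{1}{6} \cdot 2387856155958 = -2 + 397976025993 = 397976025991$)
$-1789501 - W = -1789501 - 397976025991 = -397977815492$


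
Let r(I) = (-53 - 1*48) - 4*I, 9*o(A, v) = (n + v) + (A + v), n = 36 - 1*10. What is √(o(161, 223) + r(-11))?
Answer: 2*√30/3 ≈ 3.6515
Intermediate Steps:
n = 26 (n = 36 - 10 = 26)
o(A, v) = 26/9 + A/9 + 2*v/9 (o(A, v) = ((26 + v) + (A + v))/9 = (26 + A + 2*v)/9 = 26/9 + A/9 + 2*v/9)
r(I) = -101 - 4*I (r(I) = (-53 - 48) - 4*I = -101 - 4*I)
√(o(161, 223) + r(-11)) = √((26/9 + (⅑)*161 + (2/9)*223) + (-101 - 4*(-11))) = √((26/9 + 161/9 + 446/9) + (-101 + 44)) = √(211/3 - 57) = √(40/3) = 2*√30/3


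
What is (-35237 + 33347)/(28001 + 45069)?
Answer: -189/7307 ≈ -0.025866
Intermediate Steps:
(-35237 + 33347)/(28001 + 45069) = -1890/73070 = -1890*1/73070 = -189/7307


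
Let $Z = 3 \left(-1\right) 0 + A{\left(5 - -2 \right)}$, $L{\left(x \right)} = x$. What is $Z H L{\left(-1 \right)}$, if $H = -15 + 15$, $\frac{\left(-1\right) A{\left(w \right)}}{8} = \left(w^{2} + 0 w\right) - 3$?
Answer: $0$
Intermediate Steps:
$A{\left(w \right)} = 24 - 8 w^{2}$ ($A{\left(w \right)} = - 8 \left(\left(w^{2} + 0 w\right) - 3\right) = - 8 \left(\left(w^{2} + 0\right) - 3\right) = - 8 \left(w^{2} - 3\right) = - 8 \left(-3 + w^{2}\right) = 24 - 8 w^{2}$)
$H = 0$
$Z = -368$ ($Z = 3 \left(-1\right) 0 + \left(24 - 8 \left(5 - -2\right)^{2}\right) = \left(-3\right) 0 + \left(24 - 8 \left(5 + 2\right)^{2}\right) = 0 + \left(24 - 8 \cdot 7^{2}\right) = 0 + \left(24 - 392\right) = 0 - 368 = -368$)
$Z H L{\left(-1 \right)} = \left(-368\right) 0 \left(-1\right) = 0 \left(-1\right) = 0$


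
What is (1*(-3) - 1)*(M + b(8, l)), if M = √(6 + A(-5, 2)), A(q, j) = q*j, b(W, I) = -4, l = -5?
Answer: 16 - 8*I ≈ 16.0 - 8.0*I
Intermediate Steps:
A(q, j) = j*q
M = 2*I (M = √(6 + 2*(-5)) = √(6 - 10) = √(-4) = 2*I ≈ 2.0*I)
(1*(-3) - 1)*(M + b(8, l)) = (1*(-3) - 1)*(2*I - 4) = (-3 - 1)*(-4 + 2*I) = -4*(-4 + 2*I) = 16 - 8*I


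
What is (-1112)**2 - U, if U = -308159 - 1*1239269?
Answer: 2783972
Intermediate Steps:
U = -1547428 (U = -308159 - 1239269 = -1547428)
(-1112)**2 - U = (-1112)**2 - 1*(-1547428) = 1236544 + 1547428 = 2783972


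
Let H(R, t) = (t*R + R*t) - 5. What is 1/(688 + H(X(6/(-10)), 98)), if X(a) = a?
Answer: 5/2827 ≈ 0.0017687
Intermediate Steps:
H(R, t) = -5 + 2*R*t (H(R, t) = (R*t + R*t) - 5 = 2*R*t - 5 = -5 + 2*R*t)
1/(688 + H(X(6/(-10)), 98)) = 1/(688 + (-5 + 2*(6/(-10))*98)) = 1/(688 + (-5 + 2*(6*(-⅒))*98)) = 1/(688 + (-5 + 2*(-⅗)*98)) = 1/(688 + (-5 - 588/5)) = 1/(688 - 613/5) = 1/(2827/5) = 5/2827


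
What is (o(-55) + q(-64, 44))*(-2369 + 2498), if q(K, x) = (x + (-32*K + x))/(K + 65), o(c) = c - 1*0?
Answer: 268449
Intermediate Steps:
o(c) = c (o(c) = c + 0 = c)
q(K, x) = (-32*K + 2*x)/(65 + K) (q(K, x) = (x + (x - 32*K))/(65 + K) = (-32*K + 2*x)/(65 + K))
(o(-55) + q(-64, 44))*(-2369 + 2498) = (-55 + 2*(44 - 16*(-64))/(65 - 64))*(-2369 + 2498) = (-55 + 2*(44 + 1024)/1)*129 = (-55 + 2*1*1068)*129 = (-55 + 2136)*129 = 2081*129 = 268449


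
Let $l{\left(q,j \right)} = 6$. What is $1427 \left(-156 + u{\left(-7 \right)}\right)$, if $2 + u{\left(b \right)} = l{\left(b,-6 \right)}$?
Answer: $-216904$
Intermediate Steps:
$u{\left(b \right)} = 4$ ($u{\left(b \right)} = -2 + 6 = 4$)
$1427 \left(-156 + u{\left(-7 \right)}\right) = 1427 \left(-156 + 4\right) = 1427 \left(-152\right) = -216904$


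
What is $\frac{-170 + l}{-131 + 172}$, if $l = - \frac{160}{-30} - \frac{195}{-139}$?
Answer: $- \frac{68081}{17097} \approx -3.982$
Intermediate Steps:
$l = \frac{2809}{417}$ ($l = \left(-160\right) \left(- \frac{1}{30}\right) - - \frac{195}{139} = \frac{16}{3} + \frac{195}{139} = \frac{2809}{417} \approx 6.7362$)
$\frac{-170 + l}{-131 + 172} = \frac{-170 + \frac{2809}{417}}{-131 + 172} = - \frac{68081}{417 \cdot 41} = \left(- \frac{68081}{417}\right) \frac{1}{41} = - \frac{68081}{17097}$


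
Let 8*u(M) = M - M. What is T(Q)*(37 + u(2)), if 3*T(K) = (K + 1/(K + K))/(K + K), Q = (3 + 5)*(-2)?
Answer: 6327/1024 ≈ 6.1787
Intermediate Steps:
u(M) = 0 (u(M) = (M - M)/8 = (⅛)*0 = 0)
Q = -16 (Q = 8*(-2) = -16)
T(K) = (K + 1/(2*K))/(6*K) (T(K) = ((K + 1/(K + K))/(K + K))/3 = ((K + 1/(2*K))/((2*K)))/3 = ((K + 1/(2*K))*(1/(2*K)))/3 = ((K + 1/(2*K))/(2*K))/3 = (K + 1/(2*K))/(6*K))
T(Q)*(37 + u(2)) = (⅙ + (1/12)/(-16)²)*(37 + 0) = (⅙ + (1/12)*(1/256))*37 = (⅙ + 1/3072)*37 = (171/1024)*37 = 6327/1024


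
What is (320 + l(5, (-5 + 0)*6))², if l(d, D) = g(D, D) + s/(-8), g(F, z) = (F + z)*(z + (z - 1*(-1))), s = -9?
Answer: 954130321/64 ≈ 1.4908e+7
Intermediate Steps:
g(F, z) = (1 + 2*z)*(F + z) (g(F, z) = (F + z)*(z + (z + 1)) = (F + z)*(z + (1 + z)) = (F + z)*(1 + 2*z) = (1 + 2*z)*(F + z))
l(d, D) = 9/8 + 2*D + 4*D² (l(d, D) = (D + D + 2*D² + 2*D*D) - 9/(-8) = (D + D + 2*D² + 2*D²) - 9*(-⅛) = (2*D + 4*D²) + 9/8 = 9/8 + 2*D + 4*D²)
(320 + l(5, (-5 + 0)*6))² = (320 + (9/8 + 2*((-5 + 0)*6) + 4*((-5 + 0)*6)²))² = (320 + (9/8 + 2*(-5*6) + 4*(-5*6)²))² = (320 + (9/8 + 2*(-30) + 4*(-30)²))² = (320 + (9/8 - 60 + 4*900))² = (320 + (9/8 - 60 + 3600))² = (320 + 28329/8)² = (30889/8)² = 954130321/64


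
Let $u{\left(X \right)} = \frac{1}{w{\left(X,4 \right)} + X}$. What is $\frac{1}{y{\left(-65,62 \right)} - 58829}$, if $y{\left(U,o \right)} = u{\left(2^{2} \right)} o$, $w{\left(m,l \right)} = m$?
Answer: $- \frac{4}{235285} \approx -1.7001 \cdot 10^{-5}$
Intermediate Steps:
$u{\left(X \right)} = \frac{1}{2 X}$ ($u{\left(X \right)} = \frac{1}{X + X} = \frac{1}{2 X}$)
$y{\left(U,o \right)} = \frac{o}{8}$ ($y{\left(U,o \right)} = \frac{1}{2 \cdot 2^{2}} o = \frac{1}{2 \cdot 4} o = \frac{1}{2} \cdot \frac{1}{4} o = \frac{o}{8}$)
$\frac{1}{y{\left(-65,62 \right)} - 58829} = \frac{1}{\frac{1}{8} \cdot 62 - 58829} = \frac{1}{\frac{31}{4} - 58829} = \frac{1}{- \frac{235285}{4}} = - \frac{4}{235285}$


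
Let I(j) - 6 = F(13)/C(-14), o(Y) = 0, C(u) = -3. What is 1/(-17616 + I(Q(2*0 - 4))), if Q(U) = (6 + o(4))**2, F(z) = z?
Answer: -3/52843 ≈ -5.6772e-5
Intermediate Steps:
Q(U) = 36 (Q(U) = (6 + 0)**2 = 6**2 = 36)
I(j) = 5/3 (I(j) = 6 + 13/(-3) = 6 + 13*(-1/3) = 6 - 13/3 = 5/3)
1/(-17616 + I(Q(2*0 - 4))) = 1/(-17616 + 5/3) = 1/(-52843/3) = -3/52843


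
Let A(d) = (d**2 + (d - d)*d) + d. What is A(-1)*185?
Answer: 0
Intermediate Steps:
A(d) = d + d**2 (A(d) = (d**2 + 0*d) + d = (d**2 + 0) + d = d**2 + d = d + d**2)
A(-1)*185 = -(1 - 1)*185 = -1*0*185 = 0*185 = 0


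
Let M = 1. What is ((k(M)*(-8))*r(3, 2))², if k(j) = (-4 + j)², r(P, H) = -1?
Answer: 5184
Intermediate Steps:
((k(M)*(-8))*r(3, 2))² = (((-4 + 1)²*(-8))*(-1))² = (((-3)²*(-8))*(-1))² = ((9*(-8))*(-1))² = (-72*(-1))² = 72² = 5184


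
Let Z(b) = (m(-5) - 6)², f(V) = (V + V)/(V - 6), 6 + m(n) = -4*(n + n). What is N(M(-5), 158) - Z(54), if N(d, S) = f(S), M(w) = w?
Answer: -29713/38 ≈ -781.92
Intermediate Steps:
m(n) = -6 - 8*n (m(n) = -6 - 4*(n + n) = -6 - 8*n)
f(V) = 2*V/(-6 + V) (f(V) = (2*V)/(-6 + V) = 2*V/(-6 + V))
N(d, S) = 2*S/(-6 + S)
Z(b) = 784 (Z(b) = ((-6 - 8*(-5)) - 6)² = ((-6 + 40) - 6)² = (34 - 6)² = 28² = 784)
N(M(-5), 158) - Z(54) = 2*158/(-6 + 158) - 1*784 = 2*158/152 - 784 = 2*158*(1/152) - 784 = 79/38 - 784 = -29713/38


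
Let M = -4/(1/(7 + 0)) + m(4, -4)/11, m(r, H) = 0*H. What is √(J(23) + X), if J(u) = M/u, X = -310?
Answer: I*√164634/23 ≈ 17.641*I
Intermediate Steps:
m(r, H) = 0
M = -28 (M = -4/(1/(7 + 0)) + 0/11 = -4/(1/7) + 0*(1/11) = -4/⅐ + 0 = -4*7 + 0 = -28 + 0 = -28)
J(u) = -28/u
√(J(23) + X) = √(-28/23 - 310) = √(-7158/23) = I*√164634/23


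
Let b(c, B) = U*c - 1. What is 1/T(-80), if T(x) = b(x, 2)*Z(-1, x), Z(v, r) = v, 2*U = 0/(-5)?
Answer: 1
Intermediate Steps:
U = 0 (U = (0/(-5))/2 = (0*(-1/5))/2 = (1/2)*0 = 0)
b(c, B) = -1 (b(c, B) = 0*c - 1 = 0 - 1 = -1)
T(x) = 1 (T(x) = -1*(-1) = 1)
1/T(-80) = 1/1 = 1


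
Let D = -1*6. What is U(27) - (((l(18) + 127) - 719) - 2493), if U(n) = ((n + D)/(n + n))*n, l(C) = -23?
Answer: 6237/2 ≈ 3118.5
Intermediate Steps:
D = -6
U(n) = -3 + n/2 (U(n) = ((n - 6)/(n + n))*n = ((-6 + n)/((2*n)))*n = ((-6 + n)*(1/(2*n)))*n = ((-6 + n)/(2*n))*n = -3 + n/2)
U(27) - (((l(18) + 127) - 719) - 2493) = (-3 + (½)*27) - (((-23 + 127) - 719) - 2493) = (-3 + 27/2) - ((104 - 719) - 2493) = 21/2 - (-615 - 2493) = 21/2 - 1*(-3108) = 21/2 + 3108 = 6237/2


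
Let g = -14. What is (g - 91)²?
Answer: 11025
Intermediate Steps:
(g - 91)² = (-14 - 91)² = (-105)² = 11025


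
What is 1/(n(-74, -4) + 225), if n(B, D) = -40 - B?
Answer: 1/259 ≈ 0.0038610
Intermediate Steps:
1/(n(-74, -4) + 225) = 1/((-40 - 1*(-74)) + 225) = 1/((-40 + 74) + 225) = 1/(34 + 225) = 1/259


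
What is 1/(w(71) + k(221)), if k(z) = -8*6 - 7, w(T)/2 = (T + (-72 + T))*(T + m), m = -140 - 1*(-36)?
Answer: -1/4675 ≈ -0.00021390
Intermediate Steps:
m = -104 (m = -140 + 36 = -104)
w(T) = 2*(-104 + T)*(-72 + 2*T) (w(T) = 2*((T + (-72 + T))*(T - 104)) = 2*((-72 + 2*T)*(-104 + T)) = 2*((-104 + T)*(-72 + 2*T)) = 2*(-104 + T)*(-72 + 2*T))
k(z) = -55 (k(z) = -48 - 7 = -55)
1/(w(71) + k(221)) = 1/((14976 - 560*71 + 4*71²) - 55) = 1/((14976 - 39760 + 4*5041) - 55) = 1/((14976 - 39760 + 20164) - 55) = 1/(-4620 - 55) = 1/(-4675) = -1/4675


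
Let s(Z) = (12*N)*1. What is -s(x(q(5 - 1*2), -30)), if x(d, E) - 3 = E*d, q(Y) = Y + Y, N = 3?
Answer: -36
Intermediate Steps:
q(Y) = 2*Y
x(d, E) = 3 + E*d
s(Z) = 36 (s(Z) = (12*3)*1 = 36*1 = 36)
-s(x(q(5 - 1*2), -30)) = -1*36 = -36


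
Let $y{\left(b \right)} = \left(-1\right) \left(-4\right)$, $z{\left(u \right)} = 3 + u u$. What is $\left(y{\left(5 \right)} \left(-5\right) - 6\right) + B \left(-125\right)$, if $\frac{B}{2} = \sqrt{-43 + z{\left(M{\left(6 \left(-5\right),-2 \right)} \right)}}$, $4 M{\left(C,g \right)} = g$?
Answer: $-26 - 125 i \sqrt{159} \approx -26.0 - 1576.2 i$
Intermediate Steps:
$M{\left(C,g \right)} = \frac{g}{4}$
$z{\left(u \right)} = 3 + u^{2}$
$y{\left(b \right)} = 4$
$B = i \sqrt{159}$ ($B = 2 \sqrt{-43 + \left(3 + \left(\frac{1}{4} \left(-2\right)\right)^{2}\right)} = 2 \sqrt{-43 + \left(3 + \left(- \frac{1}{2}\right)^{2}\right)} = 2 \sqrt{-43 + \left(3 + \frac{1}{4}\right)} = 2 \sqrt{-43 + \frac{13}{4}} = 2 \sqrt{- \frac{159}{4}} = 2 \frac{i \sqrt{159}}{2} = i \sqrt{159} \approx 12.61 i$)
$\left(y{\left(5 \right)} \left(-5\right) - 6\right) + B \left(-125\right) = \left(4 \left(-5\right) - 6\right) + i \sqrt{159} \left(-125\right) = \left(-20 - 6\right) - 125 i \sqrt{159} = -26 - 125 i \sqrt{159}$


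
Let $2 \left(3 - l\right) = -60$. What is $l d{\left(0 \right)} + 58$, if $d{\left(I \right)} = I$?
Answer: $58$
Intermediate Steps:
$l = 33$ ($l = 3 - -30 = 3 + 30 = 33$)
$l d{\left(0 \right)} + 58 = 33 \cdot 0 + 58 = 0 + 58 = 58$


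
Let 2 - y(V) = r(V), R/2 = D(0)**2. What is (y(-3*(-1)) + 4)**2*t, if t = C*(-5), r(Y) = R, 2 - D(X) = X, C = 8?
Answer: -160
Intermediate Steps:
D(X) = 2 - X
R = 8 (R = 2*(2 - 1*0)**2 = 2*(2 + 0)**2 = 2*2**2 = 2*4 = 8)
r(Y) = 8
y(V) = -6 (y(V) = 2 - 1*8 = 2 - 8 = -6)
t = -40 (t = 8*(-5) = -40)
(y(-3*(-1)) + 4)**2*t = (-6 + 4)**2*(-40) = (-2)**2*(-40) = 4*(-40) = -160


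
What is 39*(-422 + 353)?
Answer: -2691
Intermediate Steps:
39*(-422 + 353) = 39*(-69) = -2691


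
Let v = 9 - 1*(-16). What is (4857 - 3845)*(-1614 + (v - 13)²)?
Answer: -1487640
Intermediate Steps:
v = 25 (v = 9 + 16 = 25)
(4857 - 3845)*(-1614 + (v - 13)²) = (4857 - 3845)*(-1614 + (25 - 13)²) = 1012*(-1614 + 12²) = 1012*(-1614 + 144) = 1012*(-1470) = -1487640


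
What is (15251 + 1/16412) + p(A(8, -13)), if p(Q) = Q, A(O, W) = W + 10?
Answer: 250250177/16412 ≈ 15248.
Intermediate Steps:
A(O, W) = 10 + W
(15251 + 1/16412) + p(A(8, -13)) = (15251 + 1/16412) + (10 - 13) = (15251 + 1/16412) - 3 = 250299413/16412 - 3 = 250250177/16412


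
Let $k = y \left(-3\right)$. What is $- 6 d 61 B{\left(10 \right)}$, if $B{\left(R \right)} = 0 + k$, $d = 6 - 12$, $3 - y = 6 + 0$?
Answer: $19764$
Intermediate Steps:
$y = -3$ ($y = 3 - \left(6 + 0\right) = 3 - 6 = -3$)
$d = -6$ ($d = 6 - 12 = -6$)
$k = 9$ ($k = \left(-3\right) \left(-3\right) = 9$)
$B{\left(R \right)} = 9$ ($B{\left(R \right)} = 0 + 9 = 9$)
$- 6 d 61 B{\left(10 \right)} = - 6 \left(-6\right) 61 \cdot 9 = - 6 \left(\left(-366\right) 9\right) = \left(-6\right) \left(-3294\right) = 19764$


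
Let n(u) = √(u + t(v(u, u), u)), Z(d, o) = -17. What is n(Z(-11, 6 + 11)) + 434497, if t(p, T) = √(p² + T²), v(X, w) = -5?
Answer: 434497 + √(-17 + √314) ≈ 4.3450e+5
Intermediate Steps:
t(p, T) = √(T² + p²)
n(u) = √(u + √(25 + u²)) (n(u) = √(u + √(u² + (-5)²)) = √(u + √(u² + 25)) = √(u + √(25 + u²)))
n(Z(-11, 6 + 11)) + 434497 = √(-17 + √(25 + (-17)²)) + 434497 = √(-17 + √(25 + 289)) + 434497 = √(-17 + √314) + 434497 = 434497 + √(-17 + √314)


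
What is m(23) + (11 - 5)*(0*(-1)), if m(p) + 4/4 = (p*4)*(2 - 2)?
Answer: -1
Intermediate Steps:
m(p) = -1 (m(p) = -1 + (p*4)*(2 - 2) = -1 + (4*p)*0 = -1 + 0 = -1)
m(23) + (11 - 5)*(0*(-1)) = -1 + (11 - 5)*(0*(-1)) = -1 + 6*0 = -1 + 0 = -1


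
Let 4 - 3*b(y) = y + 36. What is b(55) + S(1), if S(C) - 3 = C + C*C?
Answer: -24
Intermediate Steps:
S(C) = 3 + C + C² (S(C) = 3 + (C + C*C) = 3 + (C + C²) = 3 + C + C²)
b(y) = -32/3 - y/3 (b(y) = 4/3 - (y + 36)/3 = 4/3 - (36 + y)/3 = 4/3 + (-12 - y/3) = -32/3 - y/3)
b(55) + S(1) = (-32/3 - ⅓*55) + (3 + 1 + 1²) = (-32/3 - 55/3) + (3 + 1 + 1) = -29 + 5 = -24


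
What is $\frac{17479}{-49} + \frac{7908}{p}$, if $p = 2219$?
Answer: $- \frac{783641}{2219} \approx -353.15$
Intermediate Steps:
$\frac{17479}{-49} + \frac{7908}{p} = \frac{17479}{-49} + \frac{7908}{2219} = 17479 \left(- \frac{1}{49}\right) + 7908 \cdot \frac{1}{2219} = - \frac{2497}{7} + \frac{7908}{2219} = - \frac{783641}{2219}$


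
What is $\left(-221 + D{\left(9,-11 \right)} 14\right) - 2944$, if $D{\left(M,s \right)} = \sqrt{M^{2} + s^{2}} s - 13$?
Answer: $-3347 - 154 \sqrt{202} \approx -5535.8$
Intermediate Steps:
$D{\left(M,s \right)} = -13 + s \sqrt{M^{2} + s^{2}}$ ($D{\left(M,s \right)} = s \sqrt{M^{2} + s^{2}} - 13 = -13 + s \sqrt{M^{2} + s^{2}}$)
$\left(-221 + D{\left(9,-11 \right)} 14\right) - 2944 = \left(-221 + \left(-13 - 11 \sqrt{9^{2} + \left(-11\right)^{2}}\right) 14\right) - 2944 = \left(-221 + \left(-13 - 11 \sqrt{81 + 121}\right) 14\right) - 2944 = \left(-221 + \left(-13 - 11 \sqrt{202}\right) 14\right) - 2944 = \left(-221 - \left(182 + 154 \sqrt{202}\right)\right) - 2944 = \left(-403 - 154 \sqrt{202}\right) - 2944 = -3347 - 154 \sqrt{202}$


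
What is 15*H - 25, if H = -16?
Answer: -265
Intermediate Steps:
15*H - 25 = 15*(-16) - 25 = -240 - 25 = -265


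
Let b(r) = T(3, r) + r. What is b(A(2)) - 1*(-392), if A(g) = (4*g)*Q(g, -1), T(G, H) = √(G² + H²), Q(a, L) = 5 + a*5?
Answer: 512 + 3*√1601 ≈ 632.04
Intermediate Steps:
Q(a, L) = 5 + 5*a
A(g) = 4*g*(5 + 5*g) (A(g) = (4*g)*(5 + 5*g) = 4*g*(5 + 5*g))
b(r) = r + √(9 + r²) (b(r) = √(3² + r²) + r = √(9 + r²) + r = r + √(9 + r²))
b(A(2)) - 1*(-392) = (20*2*(1 + 2) + √(9 + (20*2*(1 + 2))²)) - 1*(-392) = (20*2*3 + √(9 + (20*2*3)²)) + 392 = (120 + √(9 + 120²)) + 392 = (120 + √(9 + 14400)) + 392 = (120 + √14409) + 392 = (120 + 3*√1601) + 392 = 512 + 3*√1601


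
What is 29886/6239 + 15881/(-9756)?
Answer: 11322721/3580452 ≈ 3.1624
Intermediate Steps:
29886/6239 + 15881/(-9756) = 29886*(1/6239) + 15881*(-1/9756) = 1758/367 - 15881/9756 = 11322721/3580452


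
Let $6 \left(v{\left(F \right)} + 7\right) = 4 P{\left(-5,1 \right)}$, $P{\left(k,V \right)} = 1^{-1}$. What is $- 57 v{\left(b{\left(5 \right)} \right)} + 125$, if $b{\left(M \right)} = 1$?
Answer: $486$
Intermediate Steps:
$P{\left(k,V \right)} = 1$
$v{\left(F \right)} = - \frac{19}{3}$ ($v{\left(F \right)} = -7 + \frac{4 \cdot 1}{6} = -7 + \frac{1}{6} \cdot 4 = -7 + \frac{2}{3} = - \frac{19}{3}$)
$- 57 v{\left(b{\left(5 \right)} \right)} + 125 = \left(-57\right) \left(- \frac{19}{3}\right) + 125 = 361 + 125 = 486$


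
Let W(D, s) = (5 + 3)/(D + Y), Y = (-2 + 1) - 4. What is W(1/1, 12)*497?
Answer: -994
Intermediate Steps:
Y = -5 (Y = -1 - 4 = -5)
W(D, s) = 8/(-5 + D) (W(D, s) = (5 + 3)/(D - 5) = 8/(-5 + D))
W(1/1, 12)*497 = (8/(-5 + 1/1))*497 = (8/(-5 + 1))*497 = (8/(-4))*497 = (8*(-¼))*497 = -2*497 = -994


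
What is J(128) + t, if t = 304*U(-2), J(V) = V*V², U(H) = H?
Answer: 2096544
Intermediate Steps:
J(V) = V³
t = -608 (t = 304*(-2) = -608)
J(128) + t = 128³ - 608 = 2097152 - 608 = 2096544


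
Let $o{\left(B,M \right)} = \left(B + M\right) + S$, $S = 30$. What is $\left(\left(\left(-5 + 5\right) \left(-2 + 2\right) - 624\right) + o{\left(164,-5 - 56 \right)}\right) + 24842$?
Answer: $24351$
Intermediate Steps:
$o{\left(B,M \right)} = 30 + B + M$ ($o{\left(B,M \right)} = \left(B + M\right) + 30 = 30 + B + M$)
$\left(\left(\left(-5 + 5\right) \left(-2 + 2\right) - 624\right) + o{\left(164,-5 - 56 \right)}\right) + 24842 = \left(\left(\left(-5 + 5\right) \left(-2 + 2\right) - 624\right) + \left(30 + 164 - 61\right)\right) + 24842 = \left(\left(0 \cdot 0 - 624\right) + \left(30 + 164 - 61\right)\right) + 24842 = \left(\left(0 - 624\right) + 133\right) + 24842 = \left(-624 + 133\right) + 24842 = -491 + 24842 = 24351$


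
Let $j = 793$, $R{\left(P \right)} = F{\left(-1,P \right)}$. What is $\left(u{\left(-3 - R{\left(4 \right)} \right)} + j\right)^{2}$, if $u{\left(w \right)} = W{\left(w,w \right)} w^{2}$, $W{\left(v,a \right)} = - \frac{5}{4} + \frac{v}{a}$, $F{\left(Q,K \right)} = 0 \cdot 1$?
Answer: $\frac{10004569}{16} \approx 6.2529 \cdot 10^{5}$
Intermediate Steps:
$F{\left(Q,K \right)} = 0$
$R{\left(P \right)} = 0$
$W{\left(v,a \right)} = - \frac{5}{4} + \frac{v}{a}$ ($W{\left(v,a \right)} = \left(-5\right) \frac{1}{4} + \frac{v}{a} = - \frac{5}{4} + \frac{v}{a}$)
$u{\left(w \right)} = - \frac{w^{2}}{4}$ ($u{\left(w \right)} = \left(- \frac{5}{4} + \frac{w}{w}\right) w^{2} = \left(- \frac{5}{4} + 1\right) w^{2} = - \frac{w^{2}}{4}$)
$\left(u{\left(-3 - R{\left(4 \right)} \right)} + j\right)^{2} = \left(- \frac{\left(-3 - 0\right)^{2}}{4} + 793\right)^{2} = \left(- \frac{\left(-3 + 0\right)^{2}}{4} + 793\right)^{2} = \left(- \frac{\left(-3\right)^{2}}{4} + 793\right)^{2} = \left(\left(- \frac{1}{4}\right) 9 + 793\right)^{2} = \left(- \frac{9}{4} + 793\right)^{2} = \left(\frac{3163}{4}\right)^{2} = \frac{10004569}{16}$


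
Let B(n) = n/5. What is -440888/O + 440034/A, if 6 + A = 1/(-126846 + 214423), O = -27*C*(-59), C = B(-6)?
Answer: -183588468933002/2511178119 ≈ -73109.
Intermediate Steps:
B(n) = n/5 (B(n) = n*(1/5) = n/5)
C = -6/5 (C = (1/5)*(-6) = -6/5 ≈ -1.2000)
O = -9558/5 (O = -27*(-6/5)*(-59) = (162/5)*(-59) = -9558/5 ≈ -1911.6)
A = -525461/87577 (A = -6 + 1/(-126846 + 214423) = -6 + 1/87577 = -525461/87577 ≈ -6.0000)
-440888/O + 440034/A = -440888/(-9558/5) + 440034/(-525461/87577) = -440888*(-5/9558) + 440034*(-87577/525461) = 1102220/4779 - 38536857618/525461 = -183588468933002/2511178119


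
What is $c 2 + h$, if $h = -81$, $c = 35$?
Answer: $-11$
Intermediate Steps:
$c 2 + h = 35 \cdot 2 - 81 = 70 - 81 = -11$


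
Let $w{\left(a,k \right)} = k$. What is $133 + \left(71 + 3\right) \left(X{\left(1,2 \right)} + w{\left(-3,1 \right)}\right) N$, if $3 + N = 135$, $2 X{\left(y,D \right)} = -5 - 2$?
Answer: $-24287$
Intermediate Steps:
$X{\left(y,D \right)} = - \frac{7}{2}$ ($X{\left(y,D \right)} = \frac{-5 - 2}{2} = \frac{1}{2} \left(-7\right) = - \frac{7}{2}$)
$N = 132$ ($N = -3 + 135 = 132$)
$133 + \left(71 + 3\right) \left(X{\left(1,2 \right)} + w{\left(-3,1 \right)}\right) N = 133 + \left(71 + 3\right) \left(- \frac{7}{2} + 1\right) 132 = 133 + 74 \left(- \frac{5}{2}\right) 132 = 133 - 24420 = -24287$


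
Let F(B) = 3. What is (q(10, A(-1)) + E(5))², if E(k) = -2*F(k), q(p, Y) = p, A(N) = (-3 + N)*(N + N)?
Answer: 16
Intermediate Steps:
A(N) = 2*N*(-3 + N) (A(N) = (-3 + N)*(2*N) = 2*N*(-3 + N))
E(k) = -6 (E(k) = -2*3 = -6)
(q(10, A(-1)) + E(5))² = (10 - 6)² = 4² = 16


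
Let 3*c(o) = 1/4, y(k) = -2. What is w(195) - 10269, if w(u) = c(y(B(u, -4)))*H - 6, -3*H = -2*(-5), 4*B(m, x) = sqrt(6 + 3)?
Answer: -184955/18 ≈ -10275.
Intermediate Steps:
B(m, x) = 3/4 (B(m, x) = sqrt(6 + 3)/4 = sqrt(9)/4 = (1/4)*3 = 3/4)
H = -10/3 (H = -(-2)*(-5)/3 = -1/3*10 = -10/3 ≈ -3.3333)
c(o) = 1/12 (c(o) = (1/3)/4 = (1/3)*(1/4) = 1/12)
w(u) = -113/18 (w(u) = (1/12)*(-10/3) - 6 = -5/18 - 6 = -113/18)
w(195) - 10269 = -113/18 - 10269 = -184955/18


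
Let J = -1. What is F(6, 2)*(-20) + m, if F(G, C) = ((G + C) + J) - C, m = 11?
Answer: -89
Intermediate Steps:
F(G, C) = -1 + G (F(G, C) = ((G + C) - 1) - C = ((C + G) - 1) - C = (-1 + C + G) - C = -1 + G)
F(6, 2)*(-20) + m = (-1 + 6)*(-20) + 11 = 5*(-20) + 11 = -100 + 11 = -89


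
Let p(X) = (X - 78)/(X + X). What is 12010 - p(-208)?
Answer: 192149/16 ≈ 12009.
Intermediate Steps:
p(X) = (-78 + X)/(2*X) (p(X) = (-78 + X)/((2*X)) = (-78 + X)*(1/(2*X)) = (-78 + X)/(2*X))
12010 - p(-208) = 12010 - (-78 - 208)/(2*(-208)) = 12010 - (-1)*(-286)/(2*208) = 12010 - 1*11/16 = 12010 - 11/16 = 192149/16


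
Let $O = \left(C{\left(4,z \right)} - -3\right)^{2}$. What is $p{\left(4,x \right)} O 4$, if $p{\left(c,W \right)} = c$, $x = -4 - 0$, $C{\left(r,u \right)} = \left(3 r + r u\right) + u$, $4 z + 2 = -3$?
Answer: $1225$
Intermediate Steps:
$z = - \frac{5}{4}$ ($z = - \frac{1}{2} + \frac{1}{4} \left(-3\right) = - \frac{1}{2} - \frac{3}{4} = - \frac{5}{4} \approx -1.25$)
$C{\left(r,u \right)} = u + 3 r + r u$
$x = -4$ ($x = -4 + 0 = -4$)
$O = \frac{1225}{16}$ ($O = \left(\left(- \frac{5}{4} + 3 \cdot 4 + 4 \left(- \frac{5}{4}\right)\right) - -3\right)^{2} = \left(\left(- \frac{5}{4} + 12 - 5\right) + 3\right)^{2} = \left(\frac{23}{4} + 3\right)^{2} = \left(\frac{35}{4}\right)^{2} = \frac{1225}{16} \approx 76.563$)
$p{\left(4,x \right)} O 4 = 4 \cdot \frac{1225}{16} \cdot 4 = \frac{1225}{4} \cdot 4 = 1225$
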